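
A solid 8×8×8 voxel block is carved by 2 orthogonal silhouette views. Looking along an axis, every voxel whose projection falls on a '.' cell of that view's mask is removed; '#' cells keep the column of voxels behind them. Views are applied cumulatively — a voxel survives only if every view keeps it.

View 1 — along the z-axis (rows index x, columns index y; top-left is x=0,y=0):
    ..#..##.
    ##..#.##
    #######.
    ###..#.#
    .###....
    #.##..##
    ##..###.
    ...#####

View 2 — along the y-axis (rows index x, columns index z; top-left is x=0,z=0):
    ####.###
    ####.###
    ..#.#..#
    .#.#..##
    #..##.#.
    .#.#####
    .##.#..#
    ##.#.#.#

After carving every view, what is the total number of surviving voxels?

initial block: 8^3 = 512
V1 z: intersect with XY mask (38 set) -- 304 left
V2 y: intersect with XZ mask (40 set) -- 184 left

voxel count = 184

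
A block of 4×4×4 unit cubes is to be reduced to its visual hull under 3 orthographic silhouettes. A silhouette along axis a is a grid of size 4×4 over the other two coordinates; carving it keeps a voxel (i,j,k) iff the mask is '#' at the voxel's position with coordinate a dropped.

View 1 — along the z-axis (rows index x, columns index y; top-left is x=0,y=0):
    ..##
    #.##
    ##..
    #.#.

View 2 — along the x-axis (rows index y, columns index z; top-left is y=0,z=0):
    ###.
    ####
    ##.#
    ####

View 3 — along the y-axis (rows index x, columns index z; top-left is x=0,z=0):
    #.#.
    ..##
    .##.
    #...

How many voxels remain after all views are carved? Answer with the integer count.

|visual hull| = 13

before carving: 64 voxels (4×4×4)
[1] z-view keeps 9 columns → grid now 36
[2] x-view keeps 14 columns → grid now 30
[3] y-view keeps 7 columns → grid now 13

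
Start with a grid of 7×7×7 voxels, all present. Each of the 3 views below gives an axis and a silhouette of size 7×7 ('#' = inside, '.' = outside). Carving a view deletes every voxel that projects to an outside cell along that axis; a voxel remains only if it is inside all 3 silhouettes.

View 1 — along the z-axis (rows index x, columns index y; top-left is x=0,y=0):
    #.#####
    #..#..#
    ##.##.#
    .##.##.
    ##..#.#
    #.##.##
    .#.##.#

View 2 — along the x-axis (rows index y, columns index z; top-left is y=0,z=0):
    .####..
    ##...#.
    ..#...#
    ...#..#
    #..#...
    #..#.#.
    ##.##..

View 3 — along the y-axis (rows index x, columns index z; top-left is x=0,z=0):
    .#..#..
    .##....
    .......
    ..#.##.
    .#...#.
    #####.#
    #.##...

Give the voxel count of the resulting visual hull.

initial block: 7^3 = 343
carve view 1 (along z, XY-mask fill 31/49): 217 voxels remain
carve view 2 (along x, YZ-mask fill 20/49): 91 voxels remain
carve view 3 (along y, XZ-mask fill 18/49): 34 voxels remain

voxel count = 34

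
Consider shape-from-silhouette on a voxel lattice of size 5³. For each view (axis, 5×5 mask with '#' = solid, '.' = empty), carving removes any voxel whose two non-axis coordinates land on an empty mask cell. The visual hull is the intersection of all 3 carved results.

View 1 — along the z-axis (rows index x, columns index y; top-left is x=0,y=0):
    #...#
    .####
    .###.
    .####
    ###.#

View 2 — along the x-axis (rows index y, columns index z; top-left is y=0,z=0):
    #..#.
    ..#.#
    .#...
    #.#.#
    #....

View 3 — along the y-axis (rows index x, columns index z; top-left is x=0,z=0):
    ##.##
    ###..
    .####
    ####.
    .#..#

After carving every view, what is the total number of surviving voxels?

full grid |V| = 125
carve view 1 (along z, XY-mask fill 17/25): 85 voxels remain
carve view 2 (along x, YZ-mask fill 9/25): 29 voxels remain
carve view 3 (along y, XZ-mask fill 17/25): 20 voxels remain

remaining voxels: 20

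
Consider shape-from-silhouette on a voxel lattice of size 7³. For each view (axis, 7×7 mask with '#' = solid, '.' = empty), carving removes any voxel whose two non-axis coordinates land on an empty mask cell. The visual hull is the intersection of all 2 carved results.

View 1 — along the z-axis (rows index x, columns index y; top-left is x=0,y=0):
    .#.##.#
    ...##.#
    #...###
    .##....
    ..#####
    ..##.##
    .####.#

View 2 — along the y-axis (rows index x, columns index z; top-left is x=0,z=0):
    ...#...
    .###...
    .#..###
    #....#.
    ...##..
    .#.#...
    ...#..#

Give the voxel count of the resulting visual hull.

before carving: 343 voxels (7×7×7)
after view 1 [z-axis, 27 of 49 cells solid] → remaining = 189
after view 2 [y-axis, 16 of 49 cells solid] → remaining = 61

|visual hull| = 61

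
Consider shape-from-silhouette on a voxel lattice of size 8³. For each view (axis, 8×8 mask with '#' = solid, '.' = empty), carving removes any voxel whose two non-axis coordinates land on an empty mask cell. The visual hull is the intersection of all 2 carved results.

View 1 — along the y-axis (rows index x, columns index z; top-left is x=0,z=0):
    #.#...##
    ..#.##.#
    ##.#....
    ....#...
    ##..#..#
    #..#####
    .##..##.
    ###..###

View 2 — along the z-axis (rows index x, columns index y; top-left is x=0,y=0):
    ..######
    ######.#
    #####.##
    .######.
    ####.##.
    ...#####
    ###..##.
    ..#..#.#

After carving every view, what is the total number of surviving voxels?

start: 8×8×8 = 512 voxels
V1 y: intersect with XZ mask (32 set) -- 256 left
V2 z: intersect with XY mask (45 set) -- 171 left

voxel count = 171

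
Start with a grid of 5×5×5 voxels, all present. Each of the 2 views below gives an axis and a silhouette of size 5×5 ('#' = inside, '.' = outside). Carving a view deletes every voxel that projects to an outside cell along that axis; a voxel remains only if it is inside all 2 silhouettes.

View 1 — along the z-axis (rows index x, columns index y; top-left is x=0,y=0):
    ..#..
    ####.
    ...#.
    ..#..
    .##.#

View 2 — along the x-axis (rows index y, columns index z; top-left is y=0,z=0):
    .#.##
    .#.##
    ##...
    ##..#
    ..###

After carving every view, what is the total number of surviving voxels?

|visual hull| = 26

full grid |V| = 125
after view 1 [z-axis, 10 of 25 cells solid] → remaining = 50
after view 2 [x-axis, 14 of 25 cells solid] → remaining = 26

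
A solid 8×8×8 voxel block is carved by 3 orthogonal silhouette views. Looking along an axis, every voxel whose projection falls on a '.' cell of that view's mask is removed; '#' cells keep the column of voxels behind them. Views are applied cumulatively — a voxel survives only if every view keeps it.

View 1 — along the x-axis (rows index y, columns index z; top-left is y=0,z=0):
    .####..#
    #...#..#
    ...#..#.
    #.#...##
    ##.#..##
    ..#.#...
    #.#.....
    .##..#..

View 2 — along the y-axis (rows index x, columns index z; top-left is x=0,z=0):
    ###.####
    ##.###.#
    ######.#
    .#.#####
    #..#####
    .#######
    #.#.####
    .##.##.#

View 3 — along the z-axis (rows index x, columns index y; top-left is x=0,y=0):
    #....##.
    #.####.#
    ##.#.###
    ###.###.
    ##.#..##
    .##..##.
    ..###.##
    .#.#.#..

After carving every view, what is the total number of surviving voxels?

full grid |V| = 512
carve view 1 (along x, YZ-mask fill 26/64): 208 voxels remain
carve view 2 (along y, XZ-mask fill 50/64): 157 voxels remain
carve view 3 (along z, XY-mask fill 38/64): 89 voxels remain

remaining voxels: 89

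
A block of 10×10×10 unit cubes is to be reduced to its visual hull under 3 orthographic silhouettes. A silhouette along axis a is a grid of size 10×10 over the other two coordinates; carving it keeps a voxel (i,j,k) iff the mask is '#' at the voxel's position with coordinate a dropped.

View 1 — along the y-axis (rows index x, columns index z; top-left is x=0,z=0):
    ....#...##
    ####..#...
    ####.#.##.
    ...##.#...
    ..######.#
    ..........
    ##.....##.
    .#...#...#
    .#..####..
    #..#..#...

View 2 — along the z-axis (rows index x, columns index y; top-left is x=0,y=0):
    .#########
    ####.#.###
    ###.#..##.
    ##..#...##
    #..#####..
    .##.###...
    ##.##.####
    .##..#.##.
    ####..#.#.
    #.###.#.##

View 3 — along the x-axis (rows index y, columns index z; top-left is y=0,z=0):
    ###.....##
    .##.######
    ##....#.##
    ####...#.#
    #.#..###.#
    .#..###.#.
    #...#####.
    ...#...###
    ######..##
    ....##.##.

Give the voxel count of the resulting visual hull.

before carving: 1000 voxels (10×10×10)
[1] y-view keeps 40 columns → grid now 400
[2] z-view keeps 65 columns → grid now 264
[3] x-view keeps 57 columns → grid now 150

150 voxels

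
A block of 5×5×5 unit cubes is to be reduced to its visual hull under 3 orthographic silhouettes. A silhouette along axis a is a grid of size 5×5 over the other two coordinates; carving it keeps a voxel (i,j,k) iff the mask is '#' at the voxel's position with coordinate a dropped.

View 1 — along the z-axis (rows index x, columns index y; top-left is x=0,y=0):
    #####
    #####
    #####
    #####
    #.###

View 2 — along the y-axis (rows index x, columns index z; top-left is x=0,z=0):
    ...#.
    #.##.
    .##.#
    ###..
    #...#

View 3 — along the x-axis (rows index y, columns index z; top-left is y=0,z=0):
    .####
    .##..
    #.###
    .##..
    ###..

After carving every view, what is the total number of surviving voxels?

initial block: 5^3 = 125
V1 z: intersect with XY mask (24 set) -- 120 left
V2 y: intersect with XZ mask (12 set) -- 58 left
V3 x: intersect with YZ mask (15 set) -- 37 left

remaining voxels: 37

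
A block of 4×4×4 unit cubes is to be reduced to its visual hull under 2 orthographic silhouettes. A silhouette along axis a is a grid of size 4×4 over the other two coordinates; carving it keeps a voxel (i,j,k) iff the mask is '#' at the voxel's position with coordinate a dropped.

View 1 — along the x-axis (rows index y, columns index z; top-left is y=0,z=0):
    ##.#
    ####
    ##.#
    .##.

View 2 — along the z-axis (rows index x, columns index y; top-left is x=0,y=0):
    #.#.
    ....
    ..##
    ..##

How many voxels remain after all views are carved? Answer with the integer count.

start: 4×4×4 = 64 voxels
  1. axis=0 (YZ plane), |mask|=12  ⇒  voxels=48
  2. axis=2 (XY plane), |mask|=6  ⇒  voxels=16

remaining voxels: 16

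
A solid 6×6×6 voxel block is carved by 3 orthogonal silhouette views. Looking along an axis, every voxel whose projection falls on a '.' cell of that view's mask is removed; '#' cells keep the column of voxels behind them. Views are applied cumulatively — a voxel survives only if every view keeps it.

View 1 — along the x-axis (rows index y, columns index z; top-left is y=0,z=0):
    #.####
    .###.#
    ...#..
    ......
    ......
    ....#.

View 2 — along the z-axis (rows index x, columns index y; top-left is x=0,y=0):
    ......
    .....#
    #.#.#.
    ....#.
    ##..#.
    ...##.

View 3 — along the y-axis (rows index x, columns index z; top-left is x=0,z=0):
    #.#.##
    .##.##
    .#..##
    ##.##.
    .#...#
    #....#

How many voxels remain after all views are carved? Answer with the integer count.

remaining voxels: 6

before carving: 216 voxels (6×6×6)
step 1: project along x, AND mask (11/36) → |grid| = 66
step 2: project along z, AND mask (10/36) → |grid| = 16
step 3: project along y, AND mask (19/36) → |grid| = 6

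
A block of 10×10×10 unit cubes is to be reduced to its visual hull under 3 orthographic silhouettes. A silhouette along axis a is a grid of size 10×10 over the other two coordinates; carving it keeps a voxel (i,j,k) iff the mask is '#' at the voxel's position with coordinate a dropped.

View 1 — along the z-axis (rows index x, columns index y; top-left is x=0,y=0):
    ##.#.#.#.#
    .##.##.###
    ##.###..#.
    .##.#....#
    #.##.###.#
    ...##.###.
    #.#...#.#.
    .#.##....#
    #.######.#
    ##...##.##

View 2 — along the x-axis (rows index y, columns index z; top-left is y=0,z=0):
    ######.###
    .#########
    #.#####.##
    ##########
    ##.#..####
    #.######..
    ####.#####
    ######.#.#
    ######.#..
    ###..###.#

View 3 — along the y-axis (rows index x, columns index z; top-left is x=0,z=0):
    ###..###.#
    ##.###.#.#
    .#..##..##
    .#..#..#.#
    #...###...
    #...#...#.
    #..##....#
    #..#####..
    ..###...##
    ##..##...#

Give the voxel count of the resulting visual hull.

voxel count = 234

initial block: 10^3 = 1000
carve view 1 (along z, XY-mask fill 57/100): 570 voxels remain
carve view 2 (along x, YZ-mask fill 81/100): 461 voxels remain
carve view 3 (along y, XZ-mask fill 50/100): 234 voxels remain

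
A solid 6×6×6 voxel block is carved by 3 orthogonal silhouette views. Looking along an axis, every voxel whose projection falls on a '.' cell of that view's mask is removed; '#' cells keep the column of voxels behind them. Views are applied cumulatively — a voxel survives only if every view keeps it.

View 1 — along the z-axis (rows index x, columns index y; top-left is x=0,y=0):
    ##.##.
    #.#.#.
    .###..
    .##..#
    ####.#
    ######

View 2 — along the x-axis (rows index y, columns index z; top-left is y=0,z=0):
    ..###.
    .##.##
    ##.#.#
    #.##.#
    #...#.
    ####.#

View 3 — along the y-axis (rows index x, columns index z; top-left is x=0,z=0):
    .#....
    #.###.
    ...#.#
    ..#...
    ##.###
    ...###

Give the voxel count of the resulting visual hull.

start: 6×6×6 = 216 voxels
carve view 1 (along z, XY-mask fill 24/36): 144 voxels remain
carve view 2 (along x, YZ-mask fill 22/36): 89 voxels remain
carve view 3 (along y, XZ-mask fill 16/36): 42 voxels remain

|visual hull| = 42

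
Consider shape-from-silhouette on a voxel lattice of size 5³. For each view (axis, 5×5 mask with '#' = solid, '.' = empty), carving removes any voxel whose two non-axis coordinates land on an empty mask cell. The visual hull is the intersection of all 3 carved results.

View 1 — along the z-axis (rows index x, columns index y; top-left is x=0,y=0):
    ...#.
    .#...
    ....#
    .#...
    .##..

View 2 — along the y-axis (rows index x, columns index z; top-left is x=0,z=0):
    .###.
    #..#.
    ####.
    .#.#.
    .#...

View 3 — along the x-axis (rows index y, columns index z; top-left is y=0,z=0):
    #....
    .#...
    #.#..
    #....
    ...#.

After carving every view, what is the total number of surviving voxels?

before carving: 125 voxels (5×5×5)
step 1: project along z, AND mask (6/25) → |grid| = 30
step 2: project along y, AND mask (12/25) → |grid| = 13
step 3: project along x, AND mask (6/25) → |grid| = 3

3 voxels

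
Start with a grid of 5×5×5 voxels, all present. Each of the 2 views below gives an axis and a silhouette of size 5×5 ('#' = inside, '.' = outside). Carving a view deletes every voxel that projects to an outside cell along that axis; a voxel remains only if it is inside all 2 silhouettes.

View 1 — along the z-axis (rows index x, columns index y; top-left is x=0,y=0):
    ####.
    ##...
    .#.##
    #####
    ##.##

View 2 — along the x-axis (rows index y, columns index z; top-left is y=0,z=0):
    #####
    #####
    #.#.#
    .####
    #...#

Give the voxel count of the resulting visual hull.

|visual hull| = 73

before carving: 125 voxels (5×5×5)
V1 z: intersect with XY mask (18 set) -- 90 left
V2 x: intersect with YZ mask (19 set) -- 73 left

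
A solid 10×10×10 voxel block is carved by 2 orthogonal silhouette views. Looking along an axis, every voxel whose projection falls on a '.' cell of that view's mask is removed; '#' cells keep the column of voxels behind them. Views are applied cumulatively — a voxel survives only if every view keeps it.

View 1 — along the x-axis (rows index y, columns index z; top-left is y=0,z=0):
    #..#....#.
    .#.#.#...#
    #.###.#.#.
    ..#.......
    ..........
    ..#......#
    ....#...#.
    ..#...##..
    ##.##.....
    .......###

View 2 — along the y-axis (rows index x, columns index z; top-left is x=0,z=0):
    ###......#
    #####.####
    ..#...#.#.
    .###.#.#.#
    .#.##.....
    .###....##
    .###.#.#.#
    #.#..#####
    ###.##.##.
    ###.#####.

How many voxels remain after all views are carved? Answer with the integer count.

full grid |V| = 1000
[1] x-view keeps 28 columns → grid now 280
[2] y-view keeps 58 columns → grid now 166

remaining voxels: 166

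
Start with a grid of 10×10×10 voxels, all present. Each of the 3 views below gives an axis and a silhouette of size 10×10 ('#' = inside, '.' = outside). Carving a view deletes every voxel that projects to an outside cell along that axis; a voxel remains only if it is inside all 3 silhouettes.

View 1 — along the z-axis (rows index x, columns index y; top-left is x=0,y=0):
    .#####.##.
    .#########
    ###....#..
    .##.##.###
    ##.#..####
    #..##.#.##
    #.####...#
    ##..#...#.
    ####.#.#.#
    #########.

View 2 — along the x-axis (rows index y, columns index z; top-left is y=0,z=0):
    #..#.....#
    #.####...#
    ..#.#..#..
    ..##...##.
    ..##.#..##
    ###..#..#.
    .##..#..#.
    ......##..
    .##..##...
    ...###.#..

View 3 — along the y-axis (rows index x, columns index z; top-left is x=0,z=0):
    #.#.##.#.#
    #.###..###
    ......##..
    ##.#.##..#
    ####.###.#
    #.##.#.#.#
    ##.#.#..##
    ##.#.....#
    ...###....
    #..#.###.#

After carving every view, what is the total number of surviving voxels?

full grid |V| = 1000
[1] z-view keeps 66 columns → grid now 660
[2] x-view keeps 40 columns → grid now 265
[3] y-view keeps 54 columns → grid now 158

remaining voxels: 158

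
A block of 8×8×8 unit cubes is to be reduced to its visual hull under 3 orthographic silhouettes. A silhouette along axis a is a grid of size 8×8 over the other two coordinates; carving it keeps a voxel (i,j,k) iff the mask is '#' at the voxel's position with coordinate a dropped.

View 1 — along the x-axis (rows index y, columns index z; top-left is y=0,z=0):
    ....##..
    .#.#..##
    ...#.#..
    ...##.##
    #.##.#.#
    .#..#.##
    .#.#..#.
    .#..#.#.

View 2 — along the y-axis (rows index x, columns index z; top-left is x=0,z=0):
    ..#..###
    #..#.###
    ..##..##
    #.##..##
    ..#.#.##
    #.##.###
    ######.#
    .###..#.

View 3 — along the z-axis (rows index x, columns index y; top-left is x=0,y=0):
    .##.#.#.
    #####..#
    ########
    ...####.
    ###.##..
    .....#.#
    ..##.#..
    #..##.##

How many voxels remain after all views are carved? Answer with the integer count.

initial block: 8^3 = 512
[1] x-view keeps 27 columns → grid now 216
[2] y-view keeps 39 columns → grid now 132
[3] z-view keeps 37 columns → grid now 75

voxel count = 75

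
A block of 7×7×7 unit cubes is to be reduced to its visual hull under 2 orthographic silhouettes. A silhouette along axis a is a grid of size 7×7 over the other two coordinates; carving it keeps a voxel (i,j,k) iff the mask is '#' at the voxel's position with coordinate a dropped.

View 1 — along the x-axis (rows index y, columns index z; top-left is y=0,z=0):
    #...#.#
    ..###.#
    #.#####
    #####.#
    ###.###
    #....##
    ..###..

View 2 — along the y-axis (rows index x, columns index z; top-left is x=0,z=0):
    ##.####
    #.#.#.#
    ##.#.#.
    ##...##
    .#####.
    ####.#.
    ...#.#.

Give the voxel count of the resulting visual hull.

before carving: 343 voxels (7×7×7)
  1. axis=0 (YZ plane), |mask|=31  ⇒  voxels=217
  2. axis=1 (XZ plane), |mask|=30  ⇒  voxels=124

124 voxels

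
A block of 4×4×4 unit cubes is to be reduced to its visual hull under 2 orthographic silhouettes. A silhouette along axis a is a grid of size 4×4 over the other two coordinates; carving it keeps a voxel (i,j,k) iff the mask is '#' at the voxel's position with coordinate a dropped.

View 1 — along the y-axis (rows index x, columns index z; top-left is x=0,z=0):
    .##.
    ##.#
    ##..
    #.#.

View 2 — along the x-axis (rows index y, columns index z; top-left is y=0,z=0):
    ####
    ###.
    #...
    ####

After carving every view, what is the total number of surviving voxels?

|visual hull| = 29

before carving: 64 voxels (4×4×4)
after view 1 [y-axis, 9 of 16 cells solid] → remaining = 36
after view 2 [x-axis, 12 of 16 cells solid] → remaining = 29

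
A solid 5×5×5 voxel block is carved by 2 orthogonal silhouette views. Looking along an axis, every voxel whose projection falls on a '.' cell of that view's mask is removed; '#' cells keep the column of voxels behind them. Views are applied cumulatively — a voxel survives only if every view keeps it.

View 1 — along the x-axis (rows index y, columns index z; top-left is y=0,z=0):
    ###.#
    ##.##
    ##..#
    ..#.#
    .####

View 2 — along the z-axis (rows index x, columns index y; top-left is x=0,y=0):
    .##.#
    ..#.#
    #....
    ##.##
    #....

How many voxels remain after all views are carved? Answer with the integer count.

initial block: 5^3 = 125
V1 x: intersect with YZ mask (17 set) -- 85 left
V2 z: intersect with XY mask (11 set) -- 40 left

|visual hull| = 40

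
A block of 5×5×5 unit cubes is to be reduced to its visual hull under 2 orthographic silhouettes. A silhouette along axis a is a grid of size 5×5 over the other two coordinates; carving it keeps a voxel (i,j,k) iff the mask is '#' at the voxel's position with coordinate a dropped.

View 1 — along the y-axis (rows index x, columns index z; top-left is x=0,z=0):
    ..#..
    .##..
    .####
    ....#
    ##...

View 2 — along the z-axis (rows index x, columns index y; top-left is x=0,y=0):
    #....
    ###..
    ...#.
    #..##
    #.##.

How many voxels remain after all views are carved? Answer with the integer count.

remaining voxels: 20

before carving: 125 voxels (5×5×5)
[1] y-view keeps 10 columns → grid now 50
[2] z-view keeps 11 columns → grid now 20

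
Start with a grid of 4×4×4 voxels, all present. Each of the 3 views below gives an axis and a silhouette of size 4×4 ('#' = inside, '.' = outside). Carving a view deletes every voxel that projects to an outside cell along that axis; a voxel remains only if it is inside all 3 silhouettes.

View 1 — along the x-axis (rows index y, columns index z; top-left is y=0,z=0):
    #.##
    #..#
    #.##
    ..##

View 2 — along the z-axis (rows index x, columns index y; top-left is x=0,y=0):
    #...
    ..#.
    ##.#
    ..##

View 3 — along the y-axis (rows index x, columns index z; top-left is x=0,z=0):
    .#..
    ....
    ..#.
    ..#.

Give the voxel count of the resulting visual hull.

start: 4×4×4 = 64 voxels
step 1: project along x, AND mask (10/16) → |grid| = 40
step 2: project along z, AND mask (7/16) → |grid| = 18
step 3: project along y, AND mask (3/16) → |grid| = 4

voxel count = 4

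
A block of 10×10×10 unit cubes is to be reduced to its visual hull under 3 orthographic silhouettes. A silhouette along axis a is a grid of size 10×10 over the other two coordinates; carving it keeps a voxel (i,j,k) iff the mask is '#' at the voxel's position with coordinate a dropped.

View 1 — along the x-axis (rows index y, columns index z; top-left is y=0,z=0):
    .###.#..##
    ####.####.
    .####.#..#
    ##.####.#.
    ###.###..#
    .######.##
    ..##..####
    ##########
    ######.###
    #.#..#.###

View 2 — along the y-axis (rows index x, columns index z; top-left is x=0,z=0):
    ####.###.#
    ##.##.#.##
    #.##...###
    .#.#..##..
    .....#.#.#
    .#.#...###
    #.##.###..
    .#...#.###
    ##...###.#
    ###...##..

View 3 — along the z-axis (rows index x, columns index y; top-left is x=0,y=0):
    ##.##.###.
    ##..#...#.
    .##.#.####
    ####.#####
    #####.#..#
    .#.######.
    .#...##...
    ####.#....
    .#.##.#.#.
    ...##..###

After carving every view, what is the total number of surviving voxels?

remaining voxels: 234

start: 10×10×10 = 1000 voxels
[1] x-view keeps 73 columns → grid now 730
[2] y-view keeps 55 columns → grid now 397
[3] z-view keeps 59 columns → grid now 234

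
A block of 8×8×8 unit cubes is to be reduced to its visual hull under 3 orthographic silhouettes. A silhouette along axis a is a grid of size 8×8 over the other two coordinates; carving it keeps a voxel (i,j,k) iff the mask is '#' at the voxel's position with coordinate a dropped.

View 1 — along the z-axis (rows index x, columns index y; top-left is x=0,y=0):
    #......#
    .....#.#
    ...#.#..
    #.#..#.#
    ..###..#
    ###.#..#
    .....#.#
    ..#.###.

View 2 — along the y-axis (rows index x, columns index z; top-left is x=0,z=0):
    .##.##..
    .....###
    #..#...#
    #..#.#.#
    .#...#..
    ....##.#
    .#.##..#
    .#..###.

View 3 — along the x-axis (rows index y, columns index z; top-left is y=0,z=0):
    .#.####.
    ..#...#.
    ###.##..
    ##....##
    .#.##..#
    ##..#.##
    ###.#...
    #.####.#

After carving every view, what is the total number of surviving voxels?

remaining voxels: 54

initial block: 8^3 = 512
[1] z-view keeps 25 columns → grid now 200
[2] y-view keeps 27 columns → grid now 83
[3] x-view keeps 35 columns → grid now 54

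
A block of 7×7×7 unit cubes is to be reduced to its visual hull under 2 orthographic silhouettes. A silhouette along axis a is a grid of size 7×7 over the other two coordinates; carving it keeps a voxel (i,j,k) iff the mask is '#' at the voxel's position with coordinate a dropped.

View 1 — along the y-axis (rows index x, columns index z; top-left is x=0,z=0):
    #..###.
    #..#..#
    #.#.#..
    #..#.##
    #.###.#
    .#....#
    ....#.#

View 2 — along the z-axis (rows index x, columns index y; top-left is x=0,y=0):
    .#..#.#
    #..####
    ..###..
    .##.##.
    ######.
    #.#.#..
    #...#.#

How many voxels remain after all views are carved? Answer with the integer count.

remaining voxels: 94

start: 7×7×7 = 343 voxels
  1. axis=1 (XZ plane), |mask|=23  ⇒  voxels=161
  2. axis=2 (XY plane), |mask|=27  ⇒  voxels=94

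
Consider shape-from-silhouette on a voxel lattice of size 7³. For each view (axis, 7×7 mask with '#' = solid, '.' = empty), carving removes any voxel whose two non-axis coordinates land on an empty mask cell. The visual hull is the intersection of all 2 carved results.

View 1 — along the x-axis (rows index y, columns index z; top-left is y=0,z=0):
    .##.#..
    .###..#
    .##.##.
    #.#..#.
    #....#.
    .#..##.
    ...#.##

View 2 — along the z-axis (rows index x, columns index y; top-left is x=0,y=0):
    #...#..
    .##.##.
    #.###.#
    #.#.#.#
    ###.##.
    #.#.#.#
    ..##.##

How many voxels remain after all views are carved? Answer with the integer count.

before carving: 343 voxels (7×7×7)
[1] x-view keeps 22 columns → grid now 154
[2] z-view keeps 28 columns → grid now 86

|visual hull| = 86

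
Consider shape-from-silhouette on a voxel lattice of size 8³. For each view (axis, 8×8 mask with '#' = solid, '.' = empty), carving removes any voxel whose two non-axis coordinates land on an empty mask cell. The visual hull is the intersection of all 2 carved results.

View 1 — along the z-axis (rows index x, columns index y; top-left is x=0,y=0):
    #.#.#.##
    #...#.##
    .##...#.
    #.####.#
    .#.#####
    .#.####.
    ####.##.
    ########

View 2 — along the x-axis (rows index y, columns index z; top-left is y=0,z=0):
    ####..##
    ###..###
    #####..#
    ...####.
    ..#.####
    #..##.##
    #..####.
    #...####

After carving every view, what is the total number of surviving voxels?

225 voxels

before carving: 512 voxels (8×8×8)
carve view 1 (along z, XY-mask fill 43/64): 344 voxels remain
carve view 2 (along x, YZ-mask fill 42/64): 225 voxels remain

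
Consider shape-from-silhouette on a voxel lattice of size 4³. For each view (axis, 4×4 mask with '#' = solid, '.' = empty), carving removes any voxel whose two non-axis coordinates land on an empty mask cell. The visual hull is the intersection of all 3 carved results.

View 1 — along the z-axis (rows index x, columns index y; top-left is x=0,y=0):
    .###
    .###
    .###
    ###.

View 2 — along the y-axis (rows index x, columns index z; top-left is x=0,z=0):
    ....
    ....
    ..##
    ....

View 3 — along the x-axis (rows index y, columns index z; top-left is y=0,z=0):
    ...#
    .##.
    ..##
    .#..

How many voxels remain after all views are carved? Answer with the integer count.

full grid |V| = 64
V1 z: intersect with XY mask (12 set) -- 48 left
V2 y: intersect with XZ mask (2 set) -- 6 left
V3 x: intersect with YZ mask (6 set) -- 3 left

voxel count = 3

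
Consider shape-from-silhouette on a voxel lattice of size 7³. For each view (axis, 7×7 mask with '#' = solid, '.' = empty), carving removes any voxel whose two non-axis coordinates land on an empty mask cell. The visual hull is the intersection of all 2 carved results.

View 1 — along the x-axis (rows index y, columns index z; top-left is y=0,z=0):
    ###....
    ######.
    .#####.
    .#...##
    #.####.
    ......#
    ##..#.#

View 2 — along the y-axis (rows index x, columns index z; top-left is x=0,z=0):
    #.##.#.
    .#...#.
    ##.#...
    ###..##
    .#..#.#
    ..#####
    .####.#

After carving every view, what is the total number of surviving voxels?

full grid |V| = 343
after view 1 [x-axis, 27 of 49 cells solid] → remaining = 189
after view 2 [y-axis, 27 of 49 cells solid] → remaining = 105

voxel count = 105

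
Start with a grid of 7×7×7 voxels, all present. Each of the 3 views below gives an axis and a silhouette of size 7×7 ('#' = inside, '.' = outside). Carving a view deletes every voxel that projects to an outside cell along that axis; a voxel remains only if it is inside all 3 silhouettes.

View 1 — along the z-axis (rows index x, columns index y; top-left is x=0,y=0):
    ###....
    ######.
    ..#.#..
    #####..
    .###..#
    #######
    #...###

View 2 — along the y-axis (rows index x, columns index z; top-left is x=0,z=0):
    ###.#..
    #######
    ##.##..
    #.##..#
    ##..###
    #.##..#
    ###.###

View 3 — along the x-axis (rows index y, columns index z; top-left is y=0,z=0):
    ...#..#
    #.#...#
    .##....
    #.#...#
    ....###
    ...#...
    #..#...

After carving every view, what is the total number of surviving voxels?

|visual hull| = 54

full grid |V| = 343
[1] z-view keeps 31 columns → grid now 217
[2] y-view keeps 34 columns → grid now 154
[3] x-view keeps 16 columns → grid now 54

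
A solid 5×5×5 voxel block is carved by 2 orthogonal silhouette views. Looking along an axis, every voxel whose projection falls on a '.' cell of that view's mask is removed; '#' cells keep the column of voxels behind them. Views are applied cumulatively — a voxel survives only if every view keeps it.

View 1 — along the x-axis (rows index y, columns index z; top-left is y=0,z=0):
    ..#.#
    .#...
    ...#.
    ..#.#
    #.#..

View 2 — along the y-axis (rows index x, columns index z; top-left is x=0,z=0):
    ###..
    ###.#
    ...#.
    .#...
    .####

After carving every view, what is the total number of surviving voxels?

voxel count = 21

full grid |V| = 125
step 1: project along x, AND mask (8/25) → |grid| = 40
step 2: project along y, AND mask (13/25) → |grid| = 21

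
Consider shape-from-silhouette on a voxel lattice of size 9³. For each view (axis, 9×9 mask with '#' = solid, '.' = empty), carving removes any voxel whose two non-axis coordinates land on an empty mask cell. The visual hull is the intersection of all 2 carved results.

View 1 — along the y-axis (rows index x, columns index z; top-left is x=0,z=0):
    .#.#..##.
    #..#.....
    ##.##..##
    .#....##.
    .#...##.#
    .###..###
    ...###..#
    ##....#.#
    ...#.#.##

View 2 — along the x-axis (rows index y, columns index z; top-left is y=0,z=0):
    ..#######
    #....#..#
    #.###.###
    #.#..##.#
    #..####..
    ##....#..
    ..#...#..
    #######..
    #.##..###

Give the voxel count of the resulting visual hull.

full grid |V| = 729
carve view 1 (along y, XZ-mask fill 37/81): 333 voxels remain
carve view 2 (along x, YZ-mask fill 45/81): 177 voxels remain

remaining voxels: 177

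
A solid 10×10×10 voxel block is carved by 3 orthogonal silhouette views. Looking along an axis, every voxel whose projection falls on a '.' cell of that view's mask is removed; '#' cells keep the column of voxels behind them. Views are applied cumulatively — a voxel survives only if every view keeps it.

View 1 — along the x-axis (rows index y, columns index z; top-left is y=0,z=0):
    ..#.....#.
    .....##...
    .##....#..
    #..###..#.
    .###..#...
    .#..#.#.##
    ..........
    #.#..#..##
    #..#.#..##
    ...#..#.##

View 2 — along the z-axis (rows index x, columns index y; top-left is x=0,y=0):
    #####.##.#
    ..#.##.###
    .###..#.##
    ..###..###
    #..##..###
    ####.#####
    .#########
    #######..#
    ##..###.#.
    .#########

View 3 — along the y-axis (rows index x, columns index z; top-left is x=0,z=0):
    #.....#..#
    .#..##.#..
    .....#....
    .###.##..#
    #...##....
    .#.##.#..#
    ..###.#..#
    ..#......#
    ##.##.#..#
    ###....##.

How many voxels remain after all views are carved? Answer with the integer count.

voxel count = 103

start: 10×10×10 = 1000 voxels
carve view 1 (along x, YZ-mask fill 35/100): 350 voxels remain
carve view 2 (along z, XY-mask fill 73/100): 261 voxels remain
carve view 3 (along y, XZ-mask fill 40/100): 103 voxels remain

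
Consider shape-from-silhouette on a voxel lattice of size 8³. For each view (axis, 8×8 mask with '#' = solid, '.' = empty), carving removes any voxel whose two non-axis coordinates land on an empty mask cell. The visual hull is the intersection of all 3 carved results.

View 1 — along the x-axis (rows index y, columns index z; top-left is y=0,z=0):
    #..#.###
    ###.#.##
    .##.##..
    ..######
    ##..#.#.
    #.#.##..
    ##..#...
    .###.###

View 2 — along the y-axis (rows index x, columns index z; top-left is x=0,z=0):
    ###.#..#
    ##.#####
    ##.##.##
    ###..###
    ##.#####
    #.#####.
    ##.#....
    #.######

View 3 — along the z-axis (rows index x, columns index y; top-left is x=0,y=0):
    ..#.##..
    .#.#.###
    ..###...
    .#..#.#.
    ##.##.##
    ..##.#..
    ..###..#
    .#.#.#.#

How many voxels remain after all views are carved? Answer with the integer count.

115 voxels

start: 8×8×8 = 512 voxels
carve view 1 (along x, YZ-mask fill 38/64): 304 voxels remain
carve view 2 (along y, XZ-mask fill 47/64): 223 voxels remain
carve view 3 (along z, XY-mask fill 31/64): 115 voxels remain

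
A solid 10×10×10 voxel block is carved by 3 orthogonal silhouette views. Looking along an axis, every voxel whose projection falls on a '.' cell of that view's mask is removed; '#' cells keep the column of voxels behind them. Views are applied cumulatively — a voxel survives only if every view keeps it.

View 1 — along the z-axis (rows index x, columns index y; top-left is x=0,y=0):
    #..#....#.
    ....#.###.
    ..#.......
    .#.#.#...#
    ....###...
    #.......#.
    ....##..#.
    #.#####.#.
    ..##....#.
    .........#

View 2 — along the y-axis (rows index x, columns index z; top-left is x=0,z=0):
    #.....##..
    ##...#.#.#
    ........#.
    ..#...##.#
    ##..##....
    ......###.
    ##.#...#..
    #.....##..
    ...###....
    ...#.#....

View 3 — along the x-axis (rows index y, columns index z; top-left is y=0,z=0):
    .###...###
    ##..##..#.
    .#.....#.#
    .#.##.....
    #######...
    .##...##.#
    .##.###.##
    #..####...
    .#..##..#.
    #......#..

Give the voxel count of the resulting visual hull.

44 voxels

start: 10×10×10 = 1000 voxels
  1. axis=2 (XY plane), |mask|=31  ⇒  voxels=310
  2. axis=1 (XZ plane), |mask|=32  ⇒  voxels=108
  3. axis=0 (YZ plane), |mask|=47  ⇒  voxels=44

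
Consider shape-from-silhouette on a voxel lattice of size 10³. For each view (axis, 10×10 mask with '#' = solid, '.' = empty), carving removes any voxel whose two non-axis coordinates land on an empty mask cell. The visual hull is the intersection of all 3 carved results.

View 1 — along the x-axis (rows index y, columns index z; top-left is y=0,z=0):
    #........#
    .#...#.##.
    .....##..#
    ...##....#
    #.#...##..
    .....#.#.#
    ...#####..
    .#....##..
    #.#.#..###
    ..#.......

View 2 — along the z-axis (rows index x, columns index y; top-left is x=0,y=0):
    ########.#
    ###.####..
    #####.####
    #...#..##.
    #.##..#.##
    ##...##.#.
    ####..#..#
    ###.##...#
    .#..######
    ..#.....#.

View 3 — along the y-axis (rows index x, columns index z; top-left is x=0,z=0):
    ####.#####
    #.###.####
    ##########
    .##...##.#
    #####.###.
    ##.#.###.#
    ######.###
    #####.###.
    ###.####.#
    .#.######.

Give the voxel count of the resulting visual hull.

before carving: 1000 voxels (10×10×10)
carve view 1 (along x, YZ-mask fill 34/100): 340 voxels remain
carve view 2 (along z, XY-mask fill 61/100): 208 voxels remain
carve view 3 (along y, XZ-mask fill 79/100): 169 voxels remain

|visual hull| = 169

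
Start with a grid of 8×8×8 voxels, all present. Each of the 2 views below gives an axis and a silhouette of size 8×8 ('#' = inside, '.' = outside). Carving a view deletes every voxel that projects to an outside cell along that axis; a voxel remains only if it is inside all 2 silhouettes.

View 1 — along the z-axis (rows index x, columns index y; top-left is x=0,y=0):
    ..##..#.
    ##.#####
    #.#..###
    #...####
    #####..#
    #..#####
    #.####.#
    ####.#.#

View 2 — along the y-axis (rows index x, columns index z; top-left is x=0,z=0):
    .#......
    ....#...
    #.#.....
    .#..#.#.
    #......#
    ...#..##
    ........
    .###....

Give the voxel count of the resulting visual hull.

remaining voxels: 83

initial block: 8^3 = 512
[1] z-view keeps 44 columns → grid now 352
[2] y-view keeps 15 columns → grid now 83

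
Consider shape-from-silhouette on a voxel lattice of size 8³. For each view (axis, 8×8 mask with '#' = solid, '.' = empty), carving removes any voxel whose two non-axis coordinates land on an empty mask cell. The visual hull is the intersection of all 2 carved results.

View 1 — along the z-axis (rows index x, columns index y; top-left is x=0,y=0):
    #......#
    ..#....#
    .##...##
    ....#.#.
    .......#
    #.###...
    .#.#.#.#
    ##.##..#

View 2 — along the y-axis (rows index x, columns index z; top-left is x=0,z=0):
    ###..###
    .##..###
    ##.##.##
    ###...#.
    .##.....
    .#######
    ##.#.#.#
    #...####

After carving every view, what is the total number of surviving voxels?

full grid |V| = 512
step 1: project along z, AND mask (24/64) → |grid| = 192
step 2: project along y, AND mask (40/64) → |grid| = 129

129 voxels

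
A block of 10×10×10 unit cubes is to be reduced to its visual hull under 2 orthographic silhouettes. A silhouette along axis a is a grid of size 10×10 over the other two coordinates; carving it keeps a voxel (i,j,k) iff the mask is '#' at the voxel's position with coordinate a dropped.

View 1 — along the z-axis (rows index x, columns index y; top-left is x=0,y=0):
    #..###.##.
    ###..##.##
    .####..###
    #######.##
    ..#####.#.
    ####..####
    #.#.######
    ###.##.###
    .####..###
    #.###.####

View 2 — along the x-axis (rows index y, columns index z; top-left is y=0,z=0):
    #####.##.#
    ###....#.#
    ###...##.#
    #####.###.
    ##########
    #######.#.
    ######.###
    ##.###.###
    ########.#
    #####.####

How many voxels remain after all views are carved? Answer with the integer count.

before carving: 1000 voxels (10×10×10)
after view 1 [z-axis, 74 of 100 cells solid] → remaining = 740
after view 2 [x-axis, 80 of 100 cells solid] → remaining = 596

remaining voxels: 596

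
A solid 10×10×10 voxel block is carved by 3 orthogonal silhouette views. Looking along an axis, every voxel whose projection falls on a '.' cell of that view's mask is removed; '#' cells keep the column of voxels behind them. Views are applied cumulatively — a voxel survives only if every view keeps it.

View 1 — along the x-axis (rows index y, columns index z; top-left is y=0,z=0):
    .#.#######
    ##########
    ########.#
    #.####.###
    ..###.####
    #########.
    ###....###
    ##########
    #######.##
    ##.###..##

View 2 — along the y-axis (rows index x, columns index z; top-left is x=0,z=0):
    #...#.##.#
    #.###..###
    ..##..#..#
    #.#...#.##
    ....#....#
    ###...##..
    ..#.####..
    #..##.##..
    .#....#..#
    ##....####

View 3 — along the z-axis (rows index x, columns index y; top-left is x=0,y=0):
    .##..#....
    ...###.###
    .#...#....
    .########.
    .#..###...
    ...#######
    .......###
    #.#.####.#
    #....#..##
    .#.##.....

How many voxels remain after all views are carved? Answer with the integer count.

voxel count = 188

initial block: 10^3 = 1000
  1. axis=0 (YZ plane), |mask|=83  ⇒  voxels=830
  2. axis=1 (XZ plane), |mask|=47  ⇒  voxels=386
  3. axis=2 (XY plane), |mask|=47  ⇒  voxels=188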